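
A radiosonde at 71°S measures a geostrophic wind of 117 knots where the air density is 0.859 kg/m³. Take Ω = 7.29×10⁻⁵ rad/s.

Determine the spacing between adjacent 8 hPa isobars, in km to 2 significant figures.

Coriolis parameter at 71°S:
f = 2Ω sin φ = 2 × 7.29×10⁻⁵ × sin 71° = 1.38×10⁻⁴ s⁻¹
Wind speed in SI: 117 knots = 60.2 m/s
Geostrophic balance rearranged: |∂P/∂n| = f ρ V_g
|∂P/∂n| = 1.38×10⁻⁴ × 0.859 × 60.2 = 7.13×10⁻³ Pa/m
Isobar spacing: Δn = ΔP/|∂P/∂n| = 800 Pa / 7.13×10⁻³ Pa/m = 112239 m ≈ 110 km

110 km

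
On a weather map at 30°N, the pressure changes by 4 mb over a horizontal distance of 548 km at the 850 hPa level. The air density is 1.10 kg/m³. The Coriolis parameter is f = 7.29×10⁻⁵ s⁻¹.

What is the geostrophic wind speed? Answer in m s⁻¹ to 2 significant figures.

9.1 m s⁻¹

Pressure gradient: |∂P/∂n| = 400 Pa / 548000 m = 7.30×10⁻⁴ Pa/m
Geostrophic balance (pressure-gradient force = Coriolis force):
V_g = (1/(fρ)) |∂P/∂n| = 7.30×10⁻⁴ / (7.29×10⁻⁵ × 1.10) = 9.10 m/s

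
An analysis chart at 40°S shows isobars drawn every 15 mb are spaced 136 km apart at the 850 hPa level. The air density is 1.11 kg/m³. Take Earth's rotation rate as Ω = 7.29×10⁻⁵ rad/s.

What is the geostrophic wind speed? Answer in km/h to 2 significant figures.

380 km/h

Coriolis parameter at 40°S:
f = 2Ω sin φ = 2 × 7.29×10⁻⁵ × sin 40° = 9.37×10⁻⁵ s⁻¹
Pressure gradient: |∂P/∂n| = 1500 Pa / 136000 m = 1.10×10⁻² Pa/m
Geostrophic balance (pressure-gradient force = Coriolis force):
V_g = (1/(fρ)) |∂P/∂n| = 1.10×10⁻² / (9.37×10⁻⁵ × 1.11) = 106 m/s
Converting: 106 m/s × 3.6 = 380 km/h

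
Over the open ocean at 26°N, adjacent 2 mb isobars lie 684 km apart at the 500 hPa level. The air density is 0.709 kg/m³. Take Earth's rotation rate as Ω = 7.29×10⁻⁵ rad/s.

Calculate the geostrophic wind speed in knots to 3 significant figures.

Coriolis parameter at 26°N:
f = 2Ω sin φ = 2 × 7.29×10⁻⁵ × sin 26° = 6.39×10⁻⁵ s⁻¹
Pressure gradient: |∂P/∂n| = 200 Pa / 684000 m = 2.92×10⁻⁴ Pa/m
Geostrophic balance (pressure-gradient force = Coriolis force):
V_g = (1/(fρ)) |∂P/∂n| = 2.92×10⁻⁴ / (6.39×10⁻⁵ × 0.709) = 6.45 m/s
Converting: 6.45 m/s × 1.944 = 12.5 knots

12.5 knots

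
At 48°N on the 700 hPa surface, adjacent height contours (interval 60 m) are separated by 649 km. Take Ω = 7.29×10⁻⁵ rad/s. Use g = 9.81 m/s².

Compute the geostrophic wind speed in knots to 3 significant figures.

Coriolis parameter at 48°N:
f = 2Ω sin φ = 2 × 7.29×10⁻⁵ × sin 48° = 1.08×10⁻⁴ s⁻¹
Height gradient: |∂Z/∂n| = 60 m / 649000 m = 9.24×10⁻⁵
On a pressure surface, geostrophic balance gives V_g = (g/f)|∂Z/∂n|:
V_g = 9.81 × 9.24×10⁻⁵ / 1.08×10⁻⁴ = 8.37 m/s
Converting: 8.37 m/s × 1.944 = 16.3 knots

16.3 knots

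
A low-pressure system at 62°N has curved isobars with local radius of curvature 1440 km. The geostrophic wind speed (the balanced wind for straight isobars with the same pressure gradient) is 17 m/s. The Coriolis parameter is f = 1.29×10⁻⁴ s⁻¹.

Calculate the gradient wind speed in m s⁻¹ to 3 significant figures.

Around a low, centrifugal force acts outward with Coriolis, so pressure-gradient force balances both:
(1/ρ)|∂P/∂n| = fV + V²/R  →  V² + fR·V − fR·V_g = 0
With fR = 1.29×10⁻⁴ × 1440×10³ m = 186 m/s:
V = [−fR + √((fR)² + 4 fR V_g)]/2 = [−186 + √(186² + 4×186×17)]/2 = 15.7 m/s
Subgeostrophic (V < V_g = 17 m/s), as expected around a low.

15.7 m s⁻¹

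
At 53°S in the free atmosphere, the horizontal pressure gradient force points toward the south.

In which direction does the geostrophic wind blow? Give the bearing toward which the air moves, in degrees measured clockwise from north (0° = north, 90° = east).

090°

The pressure-gradient force points toward the south (bearing 180°).
Geostrophic balance: in the Southern Hemisphere the Coriolis force deflects motion to the left, so the geostrophic wind blows 90° to the left of the pressure-gradient force (low pressure on the right).
Rotating 180° by 90° counterclockwise gives 090° — the wind blows toward the east.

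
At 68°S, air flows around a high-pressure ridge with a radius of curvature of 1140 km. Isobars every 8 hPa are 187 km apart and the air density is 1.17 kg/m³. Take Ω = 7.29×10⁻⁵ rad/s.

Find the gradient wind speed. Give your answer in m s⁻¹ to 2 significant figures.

35 m s⁻¹

Coriolis parameter at 68°S:
f = 2Ω sin φ = 2 × 7.29×10⁻⁵ × sin 68° = 1.35×10⁻⁴ s⁻¹
Pressure gradient: |∂P/∂n| = 800 Pa / 187000 m = 4.28×10⁻³ Pa/m
Geostrophic speed: V_g = |∂P/∂n|/(fρ) = 4.28×10⁻³/(1.35×10⁻⁴ × 1.17) = 27.0 m/s
Around a high, pressure-gradient force acts outward with centrifugal, so Coriolis balances both:
fV = (1/ρ)|∂P/∂n| + V²/R  →  V² − fR·V + fR·V_g = 0
With fR = 1.35×10⁻⁴ × 1140×10³ m = 154 m/s:
V = [fR − √((fR)² − 4 fR V_g)]/2 = [154 − √(154² − 4×154×27)]/2 = 35 m/s
Supergeostrophic (V > V_g = 27 m/s), as expected around a high.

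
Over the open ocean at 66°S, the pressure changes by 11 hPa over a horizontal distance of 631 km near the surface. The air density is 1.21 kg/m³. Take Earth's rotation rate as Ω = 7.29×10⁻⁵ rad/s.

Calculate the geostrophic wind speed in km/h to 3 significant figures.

Coriolis parameter at 66°S:
f = 2Ω sin φ = 2 × 7.29×10⁻⁵ × sin 66° = 1.33×10⁻⁴ s⁻¹
Pressure gradient: |∂P/∂n| = 1100 Pa / 631000 m = 1.74×10⁻³ Pa/m
Geostrophic balance (pressure-gradient force = Coriolis force):
V_g = (1/(fρ)) |∂P/∂n| = 1.74×10⁻³ / (1.33×10⁻⁴ × 1.21) = 10.8 m/s
Converting: 10.8 m/s × 3.6 = 38.9 km/h

38.9 km/h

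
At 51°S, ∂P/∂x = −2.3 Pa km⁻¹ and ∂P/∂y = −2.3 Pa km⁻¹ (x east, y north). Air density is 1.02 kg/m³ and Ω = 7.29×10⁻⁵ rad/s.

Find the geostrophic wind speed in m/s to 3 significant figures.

Coriolis parameter at 51°S:
f = 2Ω sin φ = 2 × 7.29×10⁻⁵ × sin 51° = 1.13×10⁻⁴ s⁻¹
In the Southern Hemisphere f is negative: f = −1.13×10⁻⁴ s⁻¹.
Component geostrophic relations (x east, y north):
u_g = −(1/(fρ)) ∂P/∂y,  v_g = (1/(fρ)) ∂P/∂x
u_g = −(−2.3×10⁻³)/(−1.13×10⁻⁴ × 1.02) = −19.9 m/s;  v_g = (−2.3×10⁻³)/(−1.13×10⁻⁴ × 1.02) = 19.9 m/s
|V_g| = √(u_g² + v_g²) = 28.1 m/s

28.1 m/s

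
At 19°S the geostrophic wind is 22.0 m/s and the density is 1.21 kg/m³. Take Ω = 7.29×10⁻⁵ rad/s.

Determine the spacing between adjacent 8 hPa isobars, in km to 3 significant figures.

633 km

Coriolis parameter at 19°S:
f = 2Ω sin φ = 2 × 7.29×10⁻⁵ × sin 19° = 4.75×10⁻⁵ s⁻¹
Geostrophic balance rearranged: |∂P/∂n| = f ρ V_g
|∂P/∂n| = 4.75×10⁻⁵ × 1.21 × 22.0 = 1.26×10⁻³ Pa/m
Isobar spacing: Δn = ΔP/|∂P/∂n| = 800 Pa / 1.26×10⁻³ Pa/m = 633115 m ≈ 633 km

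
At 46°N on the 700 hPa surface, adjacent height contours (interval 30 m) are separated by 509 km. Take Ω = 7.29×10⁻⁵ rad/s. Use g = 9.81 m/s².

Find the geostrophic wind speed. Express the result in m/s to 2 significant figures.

Coriolis parameter at 46°N:
f = 2Ω sin φ = 2 × 7.29×10⁻⁵ × sin 46° = 1.05×10⁻⁴ s⁻¹
Height gradient: |∂Z/∂n| = 30 m / 509000 m = 5.89×10⁻⁵
On a pressure surface, geostrophic balance gives V_g = (g/f)|∂Z/∂n|:
V_g = 9.81 × 5.89×10⁻⁵ / 1.05×10⁻⁴ = 5.51 m/s

5.5 m/s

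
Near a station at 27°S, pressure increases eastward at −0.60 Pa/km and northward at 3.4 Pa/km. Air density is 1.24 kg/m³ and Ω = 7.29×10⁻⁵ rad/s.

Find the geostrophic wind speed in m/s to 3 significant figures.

Coriolis parameter at 27°S:
f = 2Ω sin φ = 2 × 7.29×10⁻⁵ × sin 27° = 6.62×10⁻⁵ s⁻¹
In the Southern Hemisphere f is negative: f = −6.62×10⁻⁵ s⁻¹.
Component geostrophic relations (x east, y north):
u_g = −(1/(fρ)) ∂P/∂y,  v_g = (1/(fρ)) ∂P/∂x
u_g = −(3.4×10⁻³)/(−6.62×10⁻⁵ × 1.24) = 41.4 m/s;  v_g = (−0.60×10⁻³)/(−6.62×10⁻⁵ × 1.24) = 7.31 m/s
|V_g| = √(u_g² + v_g²) = 42.1 m/s

42.1 m/s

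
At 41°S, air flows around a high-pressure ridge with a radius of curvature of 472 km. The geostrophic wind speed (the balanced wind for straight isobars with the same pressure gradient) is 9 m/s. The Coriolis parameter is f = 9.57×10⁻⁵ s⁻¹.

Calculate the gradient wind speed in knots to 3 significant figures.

Around a high, pressure-gradient force acts outward with centrifugal, so Coriolis balances both:
fV = (1/ρ)|∂P/∂n| + V²/R  →  V² − fR·V + fR·V_g = 0
With fR = 9.57×10⁻⁵ × 472×10³ m = 45.2 m/s:
V = [fR − √((fR)² − 4 fR V_g)]/2 = [45.2 − √(45.2² − 4×45.2×9)]/2 = 12.4 m/s
Supergeostrophic (V > V_g = 9 m/s), as expected around a high.
Converting: 12.4 m/s × 1.944 = 24.1 knots

24.1 knots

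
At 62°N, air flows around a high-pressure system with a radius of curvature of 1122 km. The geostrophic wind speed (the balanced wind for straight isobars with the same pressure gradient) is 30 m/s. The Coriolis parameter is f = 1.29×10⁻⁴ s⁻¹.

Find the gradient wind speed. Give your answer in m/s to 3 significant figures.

Around a high, pressure-gradient force acts outward with centrifugal, so Coriolis balances both:
fV = (1/ρ)|∂P/∂n| + V²/R  →  V² − fR·V + fR·V_g = 0
With fR = 1.29×10⁻⁴ × 1122×10³ m = 145 m/s:
V = [fR − √((fR)² − 4 fR V_g)]/2 = [145 − √(145² − 4×145×30)]/2 = 42.5 m/s
Supergeostrophic (V > V_g = 30 m/s), as expected around a high.

42.5 m/s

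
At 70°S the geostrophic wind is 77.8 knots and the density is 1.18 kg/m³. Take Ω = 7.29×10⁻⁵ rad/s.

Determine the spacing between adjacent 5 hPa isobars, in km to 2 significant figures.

Coriolis parameter at 70°S:
f = 2Ω sin φ = 2 × 7.29×10⁻⁵ × sin 70° = 1.37×10⁻⁴ s⁻¹
Wind speed in SI: 77.8 knots = 40.0 m/s
Geostrophic balance rearranged: |∂P/∂n| = f ρ V_g
|∂P/∂n| = 1.37×10⁻⁴ × 1.18 × 40.0 = 6.47×10⁻³ Pa/m
Isobar spacing: Δn = ΔP/|∂P/∂n| = 500 Pa / 6.47×10⁻³ Pa/m = 77273 m ≈ 77 km

77 km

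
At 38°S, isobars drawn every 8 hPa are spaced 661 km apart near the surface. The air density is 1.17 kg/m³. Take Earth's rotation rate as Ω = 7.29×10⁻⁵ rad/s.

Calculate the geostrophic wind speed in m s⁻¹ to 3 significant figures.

11.5 m s⁻¹

Coriolis parameter at 38°S:
f = 2Ω sin φ = 2 × 7.29×10⁻⁵ × sin 38° = 8.98×10⁻⁵ s⁻¹
Pressure gradient: |∂P/∂n| = 800 Pa / 661000 m = 1.21×10⁻³ Pa/m
Geostrophic balance (pressure-gradient force = Coriolis force):
V_g = (1/(fρ)) |∂P/∂n| = 1.21×10⁻³ / (8.98×10⁻⁵ × 1.17) = 11.5 m/s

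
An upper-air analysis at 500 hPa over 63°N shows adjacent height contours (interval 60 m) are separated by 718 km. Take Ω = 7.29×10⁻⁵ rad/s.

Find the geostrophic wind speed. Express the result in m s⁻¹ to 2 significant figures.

Coriolis parameter at 63°N:
f = 2Ω sin φ = 2 × 7.29×10⁻⁵ × sin 63° = 1.30×10⁻⁴ s⁻¹
Height gradient: |∂Z/∂n| = 60 m / 718000 m = 8.36×10⁻⁵
On a pressure surface, geostrophic balance gives V_g = (g/f)|∂Z/∂n|:
V_g = 9.81 × 8.36×10⁻⁵ / 1.30×10⁻⁴ = 6.31 m/s

6.3 m s⁻¹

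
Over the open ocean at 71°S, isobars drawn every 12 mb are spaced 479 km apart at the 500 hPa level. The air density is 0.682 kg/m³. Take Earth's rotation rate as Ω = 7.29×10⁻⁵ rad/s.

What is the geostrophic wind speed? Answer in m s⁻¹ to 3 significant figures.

26.6 m s⁻¹

Coriolis parameter at 71°S:
f = 2Ω sin φ = 2 × 7.29×10⁻⁵ × sin 71° = 1.38×10⁻⁴ s⁻¹
Pressure gradient: |∂P/∂n| = 1200 Pa / 479000 m = 2.51×10⁻³ Pa/m
Geostrophic balance (pressure-gradient force = Coriolis force):
V_g = (1/(fρ)) |∂P/∂n| = 2.51×10⁻³ / (1.38×10⁻⁴ × 0.682) = 26.6 m/s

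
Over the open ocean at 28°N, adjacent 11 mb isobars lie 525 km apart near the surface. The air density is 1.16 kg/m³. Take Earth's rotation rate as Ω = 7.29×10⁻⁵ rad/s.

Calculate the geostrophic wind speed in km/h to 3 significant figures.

Coriolis parameter at 28°N:
f = 2Ω sin φ = 2 × 7.29×10⁻⁵ × sin 28° = 6.84×10⁻⁵ s⁻¹
Pressure gradient: |∂P/∂n| = 1100 Pa / 525000 m = 2.10×10⁻³ Pa/m
Geostrophic balance (pressure-gradient force = Coriolis force):
V_g = (1/(fρ)) |∂P/∂n| = 2.10×10⁻³ / (6.84×10⁻⁵ × 1.16) = 26.4 m/s
Converting: 26.4 m/s × 3.6 = 95.0 km/h

95.0 km/h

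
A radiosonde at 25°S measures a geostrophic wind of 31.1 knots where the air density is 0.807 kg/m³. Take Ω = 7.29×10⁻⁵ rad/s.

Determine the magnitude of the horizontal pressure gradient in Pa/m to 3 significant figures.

Coriolis parameter at 25°S:
f = 2Ω sin φ = 2 × 7.29×10⁻⁵ × sin 25° = 6.16×10⁻⁵ s⁻¹
Wind speed in SI: 31.1 knots = 16.0 m/s
Geostrophic balance rearranged: |∂P/∂n| = f ρ V_g
|∂P/∂n| = 6.16×10⁻⁵ × 0.807 × 16.0 = 7.96×10⁻⁴ Pa/m

7.96×10⁻⁴ Pa/m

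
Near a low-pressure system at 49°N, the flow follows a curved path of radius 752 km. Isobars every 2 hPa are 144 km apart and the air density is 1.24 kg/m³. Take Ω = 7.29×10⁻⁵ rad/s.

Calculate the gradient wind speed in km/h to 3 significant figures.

Coriolis parameter at 49°N:
f = 2Ω sin φ = 2 × 7.29×10⁻⁵ × sin 49° = 1.10×10⁻⁴ s⁻¹
Pressure gradient: |∂P/∂n| = 200 Pa / 144000 m = 1.39×10⁻³ Pa/m
Geostrophic speed: V_g = |∂P/∂n|/(fρ) = 1.39×10⁻³/(1.10×10⁻⁴ × 1.24) = 10.2 m/s
Around a low, centrifugal force acts outward with Coriolis, so pressure-gradient force balances both:
(1/ρ)|∂P/∂n| = fV + V²/R  →  V² + fR·V − fR·V_g = 0
With fR = 1.10×10⁻⁴ × 752×10³ m = 82.7 m/s:
V = [−fR + √((fR)² + 4 fR V_g)]/2 = [−82.7 + √(82.7² + 4×82.7×10.2)]/2 = 9.16 m/s
Subgeostrophic (V < V_g = 10.2 m/s), as expected around a low.
Converting: 9.16 m/s × 3.6 = 33.0 km/h

33.0 km/h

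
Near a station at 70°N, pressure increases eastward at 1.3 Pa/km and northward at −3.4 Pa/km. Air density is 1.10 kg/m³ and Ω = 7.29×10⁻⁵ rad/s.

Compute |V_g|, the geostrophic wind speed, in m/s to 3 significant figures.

Coriolis parameter at 70°N:
f = 2Ω sin φ = 2 × 7.29×10⁻⁵ × sin 70° = 1.37×10⁻⁴ s⁻¹
Component geostrophic relations (x east, y north):
u_g = −(1/(fρ)) ∂P/∂y,  v_g = (1/(fρ)) ∂P/∂x
u_g = −(−3.4×10⁻³)/(1.37×10⁻⁴ × 1.10) = 22.6 m/s;  v_g = (1.3×10⁻³)/(1.37×10⁻⁴ × 1.10) = 8.63 m/s
|V_g| = √(u_g² + v_g²) = 24.2 m/s

24.2 m/s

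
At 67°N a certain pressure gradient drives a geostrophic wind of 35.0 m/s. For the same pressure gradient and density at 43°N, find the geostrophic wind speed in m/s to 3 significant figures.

With the same pressure gradient and density, V_g ∝ 1/f ∝ 1/sin φ.
V₂ = V₁ · sin φ₁ / sin φ₂ = 35.0 × sin 67° / sin 43°
V₂ = 35.0 × 0.9205/0.6820 = 47.2 m/s

47.2 m/s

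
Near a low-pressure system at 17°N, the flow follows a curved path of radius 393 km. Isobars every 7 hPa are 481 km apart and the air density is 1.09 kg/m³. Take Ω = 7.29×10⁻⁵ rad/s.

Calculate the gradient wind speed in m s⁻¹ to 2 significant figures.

16 m s⁻¹

Coriolis parameter at 17°N:
f = 2Ω sin φ = 2 × 7.29×10⁻⁵ × sin 17° = 4.26×10⁻⁵ s⁻¹
Pressure gradient: |∂P/∂n| = 700 Pa / 481000 m = 1.46×10⁻³ Pa/m
Geostrophic speed: V_g = |∂P/∂n|/(fρ) = 1.46×10⁻³/(4.26×10⁻⁵ × 1.09) = 31.3 m/s
Around a low, centrifugal force acts outward with Coriolis, so pressure-gradient force balances both:
(1/ρ)|∂P/∂n| = fV + V²/R  →  V² + fR·V − fR·V_g = 0
With fR = 4.26×10⁻⁵ × 393×10³ m = 16.8 m/s:
V = [−fR + √((fR)² + 4 fR V_g)]/2 = [−16.8 + √(16.8² + 4×16.8×31.3)]/2 = 16 m/s
Subgeostrophic (V < V_g = 31.3 m/s), as expected around a low.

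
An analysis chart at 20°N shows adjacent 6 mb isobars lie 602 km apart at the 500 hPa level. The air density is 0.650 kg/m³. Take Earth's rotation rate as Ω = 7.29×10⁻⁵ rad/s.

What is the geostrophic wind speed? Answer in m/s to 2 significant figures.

31 m/s

Coriolis parameter at 20°N:
f = 2Ω sin φ = 2 × 7.29×10⁻⁵ × sin 20° = 4.99×10⁻⁵ s⁻¹
Pressure gradient: |∂P/∂n| = 600 Pa / 602000 m = 9.97×10⁻⁴ Pa/m
Geostrophic balance (pressure-gradient force = Coriolis force):
V_g = (1/(fρ)) |∂P/∂n| = 9.97×10⁻⁴ / (4.99×10⁻⁵ × 0.650) = 30.7 m/s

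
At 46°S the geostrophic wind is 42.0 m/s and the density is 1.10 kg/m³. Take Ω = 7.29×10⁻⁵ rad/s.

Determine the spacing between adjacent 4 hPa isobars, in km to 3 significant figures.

82.6 km

Coriolis parameter at 46°S:
f = 2Ω sin φ = 2 × 7.29×10⁻⁵ × sin 46° = 1.05×10⁻⁴ s⁻¹
Geostrophic balance rearranged: |∂P/∂n| = f ρ V_g
|∂P/∂n| = 1.05×10⁻⁴ × 1.10 × 42.0 = 4.85×10⁻³ Pa/m
Isobar spacing: Δn = ΔP/|∂P/∂n| = 400 Pa / 4.85×10⁻³ Pa/m = 82552 m ≈ 82.6 km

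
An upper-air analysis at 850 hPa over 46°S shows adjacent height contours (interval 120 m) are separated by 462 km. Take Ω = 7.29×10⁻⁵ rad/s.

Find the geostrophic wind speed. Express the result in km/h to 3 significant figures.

87.5 km/h

Coriolis parameter at 46°S:
f = 2Ω sin φ = 2 × 7.29×10⁻⁵ × sin 46° = 1.05×10⁻⁴ s⁻¹
Height gradient: |∂Z/∂n| = 120 m / 462000 m = 2.60×10⁻⁴
On a pressure surface, geostrophic balance gives V_g = (g/f)|∂Z/∂n|:
V_g = 9.81 × 2.60×10⁻⁴ / 1.05×10⁻⁴ = 24.3 m/s
Converting: 24.3 m/s × 3.6 = 87.5 km/h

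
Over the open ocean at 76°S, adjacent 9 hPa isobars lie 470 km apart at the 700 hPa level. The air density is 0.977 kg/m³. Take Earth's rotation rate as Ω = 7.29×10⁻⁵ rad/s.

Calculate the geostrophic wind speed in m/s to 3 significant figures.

13.9 m/s

Coriolis parameter at 76°S:
f = 2Ω sin φ = 2 × 7.29×10⁻⁵ × sin 76° = 1.41×10⁻⁴ s⁻¹
Pressure gradient: |∂P/∂n| = 900 Pa / 470000 m = 1.91×10⁻³ Pa/m
Geostrophic balance (pressure-gradient force = Coriolis force):
V_g = (1/(fρ)) |∂P/∂n| = 1.91×10⁻³ / (1.41×10⁻⁴ × 0.977) = 13.9 m/s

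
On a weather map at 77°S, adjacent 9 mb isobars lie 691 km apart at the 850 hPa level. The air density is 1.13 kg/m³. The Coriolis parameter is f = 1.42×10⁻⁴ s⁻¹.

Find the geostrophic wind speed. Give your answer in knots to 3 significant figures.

15.8 knots

Pressure gradient: |∂P/∂n| = 900 Pa / 691000 m = 1.30×10⁻³ Pa/m
Geostrophic balance (pressure-gradient force = Coriolis force):
V_g = (1/(fρ)) |∂P/∂n| = 1.30×10⁻³ / (1.42×10⁻⁴ × 1.13) = 8.12 m/s
Converting: 8.12 m/s × 1.944 = 15.8 knots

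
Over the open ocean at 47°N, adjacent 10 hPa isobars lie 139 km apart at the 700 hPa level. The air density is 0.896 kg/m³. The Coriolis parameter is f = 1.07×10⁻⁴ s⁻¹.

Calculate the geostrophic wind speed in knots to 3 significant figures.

146 knots

Pressure gradient: |∂P/∂n| = 1000 Pa / 139000 m = 7.19×10⁻³ Pa/m
Geostrophic balance (pressure-gradient force = Coriolis force):
V_g = (1/(fρ)) |∂P/∂n| = 7.19×10⁻³ / (1.07×10⁻⁴ × 0.896) = 75.0 m/s
Converting: 75.0 m/s × 1.944 = 146 knots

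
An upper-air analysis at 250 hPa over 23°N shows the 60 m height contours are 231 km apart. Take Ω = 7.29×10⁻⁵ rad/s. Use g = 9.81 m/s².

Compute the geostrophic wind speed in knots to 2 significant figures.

Coriolis parameter at 23°N:
f = 2Ω sin φ = 2 × 7.29×10⁻⁵ × sin 23° = 5.70×10⁻⁵ s⁻¹
Height gradient: |∂Z/∂n| = 60 m / 231000 m = 2.60×10⁻⁴
On a pressure surface, geostrophic balance gives V_g = (g/f)|∂Z/∂n|:
V_g = 9.81 × 2.60×10⁻⁴ / 5.70×10⁻⁵ = 44.7 m/s
Converting: 44.7 m/s × 1.944 = 87 knots

87 knots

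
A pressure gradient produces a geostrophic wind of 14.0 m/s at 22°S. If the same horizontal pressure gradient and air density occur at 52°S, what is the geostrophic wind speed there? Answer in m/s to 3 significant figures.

6.66 m/s

With the same pressure gradient and density, V_g ∝ 1/f ∝ 1/sin φ.
V₂ = V₁ · sin φ₁ / sin φ₂ = 14.0 × sin 22° / sin 52°
V₂ = 14.0 × 0.3746/0.7880 = 6.66 m/s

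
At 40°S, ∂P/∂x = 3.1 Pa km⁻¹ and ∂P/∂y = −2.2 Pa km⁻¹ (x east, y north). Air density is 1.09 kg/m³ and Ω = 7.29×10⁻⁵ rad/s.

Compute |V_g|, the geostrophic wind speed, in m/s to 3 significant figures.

Coriolis parameter at 40°S:
f = 2Ω sin φ = 2 × 7.29×10⁻⁵ × sin 40° = 9.37×10⁻⁵ s⁻¹
In the Southern Hemisphere f is negative: f = −9.37×10⁻⁵ s⁻¹.
Component geostrophic relations (x east, y north):
u_g = −(1/(fρ)) ∂P/∂y,  v_g = (1/(fρ)) ∂P/∂x
u_g = −(−2.2×10⁻³)/(−9.37×10⁻⁵ × 1.09) = −21.5 m/s;  v_g = (3.1×10⁻³)/(−9.37×10⁻⁵ × 1.09) = −30.3 m/s
|V_g| = √(u_g² + v_g²) = 37.2 m/s

37.2 m/s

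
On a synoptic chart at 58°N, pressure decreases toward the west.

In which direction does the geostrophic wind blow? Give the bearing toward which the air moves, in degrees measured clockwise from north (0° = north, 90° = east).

The pressure-gradient force points toward the west (bearing 270°).
Geostrophic balance: in the Northern Hemisphere the Coriolis force deflects motion to the right, so the geostrophic wind blows 90° to the right of the pressure-gradient force (low pressure on the left).
Rotating 270° by 90° clockwise gives 000° — the wind blows toward the north.

000°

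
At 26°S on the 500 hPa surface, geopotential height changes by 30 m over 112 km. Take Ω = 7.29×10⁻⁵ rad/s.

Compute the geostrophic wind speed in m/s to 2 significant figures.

41 m/s

Coriolis parameter at 26°S:
f = 2Ω sin φ = 2 × 7.29×10⁻⁵ × sin 26° = 6.39×10⁻⁵ s⁻¹
Height gradient: |∂Z/∂n| = 30 m / 112000 m = 2.68×10⁻⁴
On a pressure surface, geostrophic balance gives V_g = (g/f)|∂Z/∂n|:
V_g = 9.81 × 2.68×10⁻⁴ / 6.39×10⁻⁵ = 41.1 m/s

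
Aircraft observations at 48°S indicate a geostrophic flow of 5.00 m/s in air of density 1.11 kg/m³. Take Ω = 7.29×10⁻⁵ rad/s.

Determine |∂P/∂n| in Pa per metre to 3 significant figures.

6.01×10⁻⁴ Pa/m

Coriolis parameter at 48°S:
f = 2Ω sin φ = 2 × 7.29×10⁻⁵ × sin 48° = 1.08×10⁻⁴ s⁻¹
Geostrophic balance rearranged: |∂P/∂n| = f ρ V_g
|∂P/∂n| = 1.08×10⁻⁴ × 1.11 × 5.00 = 6.01×10⁻⁴ Pa/m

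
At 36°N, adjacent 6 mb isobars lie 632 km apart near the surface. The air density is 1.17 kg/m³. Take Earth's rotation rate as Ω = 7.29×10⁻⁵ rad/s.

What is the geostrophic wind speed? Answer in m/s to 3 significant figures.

Coriolis parameter at 36°N:
f = 2Ω sin φ = 2 × 7.29×10⁻⁵ × sin 36° = 8.57×10⁻⁵ s⁻¹
Pressure gradient: |∂P/∂n| = 600 Pa / 632000 m = 9.49×10⁻⁴ Pa/m
Geostrophic balance (pressure-gradient force = Coriolis force):
V_g = (1/(fρ)) |∂P/∂n| = 9.49×10⁻⁴ / (8.57×10⁻⁵ × 1.17) = 9.47 m/s

9.47 m/s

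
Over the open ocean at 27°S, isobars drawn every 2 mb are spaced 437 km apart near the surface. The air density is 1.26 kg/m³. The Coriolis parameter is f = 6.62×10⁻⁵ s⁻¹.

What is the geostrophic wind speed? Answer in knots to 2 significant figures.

11 knots

Pressure gradient: |∂P/∂n| = 200 Pa / 437000 m = 4.58×10⁻⁴ Pa/m
Geostrophic balance (pressure-gradient force = Coriolis force):
V_g = (1/(fρ)) |∂P/∂n| = 4.58×10⁻⁴ / (6.62×10⁻⁵ × 1.26) = 5.49 m/s
Converting: 5.49 m/s × 1.944 = 11 knots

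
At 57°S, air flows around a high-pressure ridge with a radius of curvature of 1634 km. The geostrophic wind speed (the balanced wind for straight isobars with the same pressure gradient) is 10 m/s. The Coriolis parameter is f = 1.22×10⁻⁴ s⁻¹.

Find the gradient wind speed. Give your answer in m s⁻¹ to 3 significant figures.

Around a high, pressure-gradient force acts outward with centrifugal, so Coriolis balances both:
fV = (1/ρ)|∂P/∂n| + V²/R  →  V² − fR·V + fR·V_g = 0
With fR = 1.22×10⁻⁴ × 1634×10³ m = 199 m/s:
V = [fR − √((fR)² − 4 fR V_g)]/2 = [199 − √(199² − 4×199×10)]/2 = 10.6 m/s
Supergeostrophic (V > V_g = 10 m/s), as expected around a high.

10.6 m s⁻¹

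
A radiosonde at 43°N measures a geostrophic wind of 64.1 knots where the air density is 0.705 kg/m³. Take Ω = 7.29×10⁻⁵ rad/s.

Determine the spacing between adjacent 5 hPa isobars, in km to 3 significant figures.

Coriolis parameter at 43°N:
f = 2Ω sin φ = 2 × 7.29×10⁻⁵ × sin 43° = 9.94×10⁻⁵ s⁻¹
Wind speed in SI: 64.1 knots = 33.0 m/s
Geostrophic balance rearranged: |∂P/∂n| = f ρ V_g
|∂P/∂n| = 9.94×10⁻⁵ × 0.705 × 33.0 = 2.31×10⁻³ Pa/m
Isobar spacing: Δn = ΔP/|∂P/∂n| = 500 Pa / 2.31×10⁻³ Pa/m = 216294 m ≈ 216 km

216 km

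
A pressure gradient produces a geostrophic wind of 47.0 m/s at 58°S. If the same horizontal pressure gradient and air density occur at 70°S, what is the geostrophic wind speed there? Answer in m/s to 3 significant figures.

With the same pressure gradient and density, V_g ∝ 1/f ∝ 1/sin φ.
V₂ = V₁ · sin φ₁ / sin φ₂ = 47.0 × sin 58° / sin 70°
V₂ = 47.0 × 0.8480/0.9397 = 42.4 m/s

42.4 m/s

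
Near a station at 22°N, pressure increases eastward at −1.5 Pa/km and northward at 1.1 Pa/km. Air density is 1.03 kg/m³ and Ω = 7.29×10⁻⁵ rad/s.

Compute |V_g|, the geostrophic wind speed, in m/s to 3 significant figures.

33.1 m/s

Coriolis parameter at 22°N:
f = 2Ω sin φ = 2 × 7.29×10⁻⁵ × sin 22° = 5.46×10⁻⁵ s⁻¹
Component geostrophic relations (x east, y north):
u_g = −(1/(fρ)) ∂P/∂y,  v_g = (1/(fρ)) ∂P/∂x
u_g = −(1.1×10⁻³)/(5.46×10⁻⁵ × 1.03) = −19.6 m/s;  v_g = (−1.5×10⁻³)/(5.46×10⁻⁵ × 1.03) = −26.7 m/s
|V_g| = √(u_g² + v_g²) = 33.1 m/s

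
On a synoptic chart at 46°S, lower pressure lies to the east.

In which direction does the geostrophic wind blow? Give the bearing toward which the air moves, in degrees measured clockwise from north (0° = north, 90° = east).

The pressure-gradient force points toward the east (bearing 090°).
Geostrophic balance: in the Southern Hemisphere the Coriolis force deflects motion to the left, so the geostrophic wind blows 90° to the left of the pressure-gradient force (low pressure on the right).
Rotating 090° by 90° counterclockwise gives 000° — the wind blows toward the north.

000°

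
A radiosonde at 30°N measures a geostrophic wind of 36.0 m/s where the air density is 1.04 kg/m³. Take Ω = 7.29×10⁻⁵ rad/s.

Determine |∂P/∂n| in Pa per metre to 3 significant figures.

2.73×10⁻³ Pa/m

Coriolis parameter at 30°N:
f = 2Ω sin φ = 2 × 7.29×10⁻⁵ × sin 30° = 7.29×10⁻⁵ s⁻¹
Geostrophic balance rearranged: |∂P/∂n| = f ρ V_g
|∂P/∂n| = 7.29×10⁻⁵ × 1.04 × 36.0 = 2.73×10⁻³ Pa/m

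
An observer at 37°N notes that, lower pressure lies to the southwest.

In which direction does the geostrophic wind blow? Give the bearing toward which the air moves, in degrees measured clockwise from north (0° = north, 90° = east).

The pressure-gradient force points toward the southwest (bearing 225°).
Geostrophic balance: in the Northern Hemisphere the Coriolis force deflects motion to the right, so the geostrophic wind blows 90° to the right of the pressure-gradient force (low pressure on the left).
Rotating 225° by 90° clockwise gives 315° — the wind blows toward the northwest.

315°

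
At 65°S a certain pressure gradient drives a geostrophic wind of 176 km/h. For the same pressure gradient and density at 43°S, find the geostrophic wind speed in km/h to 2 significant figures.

With the same pressure gradient and density, V_g ∝ 1/f ∝ 1/sin φ.
V₂ = V₁ · sin φ₁ / sin φ₂ = 176 × sin 65° / sin 43°
V₂ = 176 × 0.9063/0.6820 = 230 km/h

230 km/h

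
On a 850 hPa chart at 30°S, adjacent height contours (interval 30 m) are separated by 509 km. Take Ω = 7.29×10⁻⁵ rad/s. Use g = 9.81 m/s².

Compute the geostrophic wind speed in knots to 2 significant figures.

Coriolis parameter at 30°S:
f = 2Ω sin φ = 2 × 7.29×10⁻⁵ × sin 30° = 7.29×10⁻⁵ s⁻¹
Height gradient: |∂Z/∂n| = 30 m / 509000 m = 5.89×10⁻⁵
On a pressure surface, geostrophic balance gives V_g = (g/f)|∂Z/∂n|:
V_g = 9.81 × 5.89×10⁻⁵ / 7.29×10⁻⁵ = 7.93 m/s
Converting: 7.93 m/s × 1.944 = 15 knots

15 knots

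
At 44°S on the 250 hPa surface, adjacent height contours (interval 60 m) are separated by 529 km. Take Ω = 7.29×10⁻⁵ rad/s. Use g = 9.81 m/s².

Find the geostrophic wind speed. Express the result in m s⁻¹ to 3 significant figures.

11.0 m s⁻¹

Coriolis parameter at 44°S:
f = 2Ω sin φ = 2 × 7.29×10⁻⁵ × sin 44° = 1.01×10⁻⁴ s⁻¹
Height gradient: |∂Z/∂n| = 60 m / 529000 m = 1.13×10⁻⁴
On a pressure surface, geostrophic balance gives V_g = (g/f)|∂Z/∂n|:
V_g = 9.81 × 1.13×10⁻⁴ / 1.01×10⁻⁴ = 11.0 m/s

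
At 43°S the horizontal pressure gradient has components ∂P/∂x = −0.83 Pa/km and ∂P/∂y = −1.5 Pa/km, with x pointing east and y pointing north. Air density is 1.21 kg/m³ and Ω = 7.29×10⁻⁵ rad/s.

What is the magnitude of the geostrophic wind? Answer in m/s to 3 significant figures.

Coriolis parameter at 43°S:
f = 2Ω sin φ = 2 × 7.29×10⁻⁵ × sin 43° = 9.94×10⁻⁵ s⁻¹
In the Southern Hemisphere f is negative: f = −9.94×10⁻⁵ s⁻¹.
Component geostrophic relations (x east, y north):
u_g = −(1/(fρ)) ∂P/∂y,  v_g = (1/(fρ)) ∂P/∂x
u_g = −(−1.5×10⁻³)/(−9.94×10⁻⁵ × 1.21) = −12.5 m/s;  v_g = (−0.83×10⁻³)/(−9.94×10⁻⁵ × 1.21) = 6.90 m/s
|V_g| = √(u_g² + v_g²) = 14.2 m/s

14.2 m/s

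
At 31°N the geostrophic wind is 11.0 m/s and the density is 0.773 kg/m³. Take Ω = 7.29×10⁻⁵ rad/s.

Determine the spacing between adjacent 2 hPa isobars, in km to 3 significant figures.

Coriolis parameter at 31°N:
f = 2Ω sin φ = 2 × 7.29×10⁻⁵ × sin 31° = 7.51×10⁻⁵ s⁻¹
Geostrophic balance rearranged: |∂P/∂n| = f ρ V_g
|∂P/∂n| = 7.51×10⁻⁵ × 0.773 × 11.0 = 6.39×10⁻⁴ Pa/m
Isobar spacing: Δn = ΔP/|∂P/∂n| = 200 Pa / 6.39×10⁻⁴ Pa/m = 313228 m ≈ 313 km

313 km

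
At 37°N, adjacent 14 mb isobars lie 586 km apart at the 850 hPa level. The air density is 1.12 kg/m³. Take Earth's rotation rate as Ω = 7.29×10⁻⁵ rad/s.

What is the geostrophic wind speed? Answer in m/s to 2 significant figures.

24 m/s

Coriolis parameter at 37°N:
f = 2Ω sin φ = 2 × 7.29×10⁻⁵ × sin 37° = 8.77×10⁻⁵ s⁻¹
Pressure gradient: |∂P/∂n| = 1400 Pa / 586000 m = 2.39×10⁻³ Pa/m
Geostrophic balance (pressure-gradient force = Coriolis force):
V_g = (1/(fρ)) |∂P/∂n| = 2.39×10⁻³ / (8.77×10⁻⁵ × 1.12) = 24.3 m/s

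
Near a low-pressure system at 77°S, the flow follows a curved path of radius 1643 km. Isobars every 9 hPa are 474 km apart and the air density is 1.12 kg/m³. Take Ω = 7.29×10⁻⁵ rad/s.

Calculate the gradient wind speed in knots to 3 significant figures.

22.1 knots

Coriolis parameter at 77°S:
f = 2Ω sin φ = 2 × 7.29×10⁻⁵ × sin 77° = 1.42×10⁻⁴ s⁻¹
Pressure gradient: |∂P/∂n| = 900 Pa / 474000 m = 1.90×10⁻³ Pa/m
Geostrophic speed: V_g = |∂P/∂n|/(fρ) = 1.90×10⁻³/(1.42×10⁻⁴ × 1.12) = 11.9 m/s
Around a low, centrifugal force acts outward with Coriolis, so pressure-gradient force balances both:
(1/ρ)|∂P/∂n| = fV + V²/R  →  V² + fR·V − fR·V_g = 0
With fR = 1.42×10⁻⁴ × 1643×10³ m = 233 m/s:
V = [−fR + √((fR)² + 4 fR V_g)]/2 = [−233 + √(233² + 4×233×11.9)]/2 = 11.4 m/s
Subgeostrophic (V < V_g = 11.9 m/s), as expected around a low.
Converting: 11.4 m/s × 1.944 = 22.1 knots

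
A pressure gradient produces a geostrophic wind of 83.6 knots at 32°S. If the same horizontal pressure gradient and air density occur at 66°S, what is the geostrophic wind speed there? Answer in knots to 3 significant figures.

48.5 knots

With the same pressure gradient and density, V_g ∝ 1/f ∝ 1/sin φ.
V₂ = V₁ · sin φ₁ / sin φ₂ = 83.6 × sin 32° / sin 66°
V₂ = 83.6 × 0.5299/0.9135 = 48.5 knots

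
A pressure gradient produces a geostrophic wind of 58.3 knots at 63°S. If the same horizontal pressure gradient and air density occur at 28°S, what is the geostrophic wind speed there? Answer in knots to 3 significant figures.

111 knots

With the same pressure gradient and density, V_g ∝ 1/f ∝ 1/sin φ.
V₂ = V₁ · sin φ₁ / sin φ₂ = 58.3 × sin 63° / sin 28°
V₂ = 58.3 × 0.8910/0.4695 = 111 knots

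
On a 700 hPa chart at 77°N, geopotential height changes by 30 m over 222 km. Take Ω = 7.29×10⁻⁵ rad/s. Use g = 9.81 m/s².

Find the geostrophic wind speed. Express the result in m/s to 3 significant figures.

Coriolis parameter at 77°N:
f = 2Ω sin φ = 2 × 7.29×10⁻⁵ × sin 77° = 1.42×10⁻⁴ s⁻¹
Height gradient: |∂Z/∂n| = 30 m / 222000 m = 1.35×10⁻⁴
On a pressure surface, geostrophic balance gives V_g = (g/f)|∂Z/∂n|:
V_g = 9.81 × 1.35×10⁻⁴ / 1.42×10⁻⁴ = 9.33 m/s

9.33 m/s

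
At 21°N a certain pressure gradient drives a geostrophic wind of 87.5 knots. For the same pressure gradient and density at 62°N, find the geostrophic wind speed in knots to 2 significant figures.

36 knots

With the same pressure gradient and density, V_g ∝ 1/f ∝ 1/sin φ.
V₂ = V₁ · sin φ₁ / sin φ₂ = 87.5 × sin 21° / sin 62°
V₂ = 87.5 × 0.3584/0.8829 = 36 knots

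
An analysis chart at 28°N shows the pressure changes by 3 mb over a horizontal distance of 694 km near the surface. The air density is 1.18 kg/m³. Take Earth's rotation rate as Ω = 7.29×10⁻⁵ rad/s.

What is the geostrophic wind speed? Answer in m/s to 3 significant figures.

5.35 m/s

Coriolis parameter at 28°N:
f = 2Ω sin φ = 2 × 7.29×10⁻⁵ × sin 28° = 6.84×10⁻⁵ s⁻¹
Pressure gradient: |∂P/∂n| = 300 Pa / 694000 m = 4.32×10⁻⁴ Pa/m
Geostrophic balance (pressure-gradient force = Coriolis force):
V_g = (1/(fρ)) |∂P/∂n| = 4.32×10⁻⁴ / (6.84×10⁻⁵ × 1.18) = 5.35 m/s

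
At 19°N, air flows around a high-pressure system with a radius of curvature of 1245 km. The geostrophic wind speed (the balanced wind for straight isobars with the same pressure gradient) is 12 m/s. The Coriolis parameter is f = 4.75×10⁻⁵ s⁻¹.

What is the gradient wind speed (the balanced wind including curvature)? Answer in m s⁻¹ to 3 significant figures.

16.7 m s⁻¹

Around a high, pressure-gradient force acts outward with centrifugal, so Coriolis balances both:
fV = (1/ρ)|∂P/∂n| + V²/R  →  V² − fR·V + fR·V_g = 0
With fR = 4.75×10⁻⁵ × 1245×10³ m = 59.1 m/s:
V = [fR − √((fR)² − 4 fR V_g)]/2 = [59.1 − √(59.1² − 4×59.1×12)]/2 = 16.7 m/s
Supergeostrophic (V > V_g = 12 m/s), as expected around a high.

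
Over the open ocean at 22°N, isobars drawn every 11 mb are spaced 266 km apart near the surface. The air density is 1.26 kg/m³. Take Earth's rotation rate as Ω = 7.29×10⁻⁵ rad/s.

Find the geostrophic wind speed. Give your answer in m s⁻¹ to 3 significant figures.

Coriolis parameter at 22°N:
f = 2Ω sin φ = 2 × 7.29×10⁻⁵ × sin 22° = 5.46×10⁻⁵ s⁻¹
Pressure gradient: |∂P/∂n| = 1100 Pa / 266000 m = 4.14×10⁻³ Pa/m
Geostrophic balance (pressure-gradient force = Coriolis force):
V_g = (1/(fρ)) |∂P/∂n| = 4.14×10⁻³ / (5.46×10⁻⁵ × 1.26) = 60.1 m/s

60.1 m s⁻¹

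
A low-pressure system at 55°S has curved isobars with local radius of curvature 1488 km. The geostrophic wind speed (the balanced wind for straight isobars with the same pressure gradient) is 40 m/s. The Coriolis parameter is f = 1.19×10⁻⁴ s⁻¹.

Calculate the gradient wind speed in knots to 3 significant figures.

65.3 knots

Around a low, centrifugal force acts outward with Coriolis, so pressure-gradient force balances both:
(1/ρ)|∂P/∂n| = fV + V²/R  →  V² + fR·V − fR·V_g = 0
With fR = 1.19×10⁻⁴ × 1488×10³ m = 177 m/s:
V = [−fR + √((fR)² + 4 fR V_g)]/2 = [−177 + √(177² + 4×177×40)]/2 = 33.6 m/s
Subgeostrophic (V < V_g = 40 m/s), as expected around a low.
Converting: 33.6 m/s × 1.944 = 65.3 knots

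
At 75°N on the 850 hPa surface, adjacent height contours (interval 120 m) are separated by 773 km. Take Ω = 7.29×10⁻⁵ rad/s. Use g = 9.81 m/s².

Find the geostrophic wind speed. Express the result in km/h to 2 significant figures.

39 km/h

Coriolis parameter at 75°N:
f = 2Ω sin φ = 2 × 7.29×10⁻⁵ × sin 75° = 1.41×10⁻⁴ s⁻¹
Height gradient: |∂Z/∂n| = 120 m / 773000 m = 1.55×10⁻⁴
On a pressure surface, geostrophic balance gives V_g = (g/f)|∂Z/∂n|:
V_g = 9.81 × 1.55×10⁻⁴ / 1.41×10⁻⁴ = 10.8 m/s
Converting: 10.8 m/s × 3.6 = 39 km/h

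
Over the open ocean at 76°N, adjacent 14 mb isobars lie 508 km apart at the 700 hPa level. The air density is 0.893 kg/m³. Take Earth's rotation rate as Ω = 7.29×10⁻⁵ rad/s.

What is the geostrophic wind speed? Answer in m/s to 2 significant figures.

22 m/s

Coriolis parameter at 76°N:
f = 2Ω sin φ = 2 × 7.29×10⁻⁵ × sin 76° = 1.41×10⁻⁴ s⁻¹
Pressure gradient: |∂P/∂n| = 1400 Pa / 508000 m = 2.76×10⁻³ Pa/m
Geostrophic balance (pressure-gradient force = Coriolis force):
V_g = (1/(fρ)) |∂P/∂n| = 2.76×10⁻³ / (1.41×10⁻⁴ × 0.893) = 21.8 m/s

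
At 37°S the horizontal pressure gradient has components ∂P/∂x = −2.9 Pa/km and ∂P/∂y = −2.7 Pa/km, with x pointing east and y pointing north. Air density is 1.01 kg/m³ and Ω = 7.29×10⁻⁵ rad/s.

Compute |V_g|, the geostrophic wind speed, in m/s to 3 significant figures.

Coriolis parameter at 37°S:
f = 2Ω sin φ = 2 × 7.29×10⁻⁵ × sin 37° = 8.77×10⁻⁵ s⁻¹
In the Southern Hemisphere f is negative: f = −8.77×10⁻⁵ s⁻¹.
Component geostrophic relations (x east, y north):
u_g = −(1/(fρ)) ∂P/∂y,  v_g = (1/(fρ)) ∂P/∂x
u_g = −(−2.7×10⁻³)/(−8.77×10⁻⁵ × 1.01) = −30.5 m/s;  v_g = (−2.9×10⁻³)/(−8.77×10⁻⁵ × 1.01) = 32.7 m/s
|V_g| = √(u_g² + v_g²) = 44.7 m/s

44.7 m/s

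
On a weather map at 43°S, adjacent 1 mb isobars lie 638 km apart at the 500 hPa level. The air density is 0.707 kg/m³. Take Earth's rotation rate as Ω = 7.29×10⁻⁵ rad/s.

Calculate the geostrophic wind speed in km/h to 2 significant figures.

8.0 km/h

Coriolis parameter at 43°S:
f = 2Ω sin φ = 2 × 7.29×10⁻⁵ × sin 43° = 9.94×10⁻⁵ s⁻¹
Pressure gradient: |∂P/∂n| = 100 Pa / 638000 m = 1.57×10⁻⁴ Pa/m
Geostrophic balance (pressure-gradient force = Coriolis force):
V_g = (1/(fρ)) |∂P/∂n| = 1.57×10⁻⁴ / (9.94×10⁻⁵ × 0.707) = 2.23 m/s
Converting: 2.23 m/s × 3.6 = 8.0 km/h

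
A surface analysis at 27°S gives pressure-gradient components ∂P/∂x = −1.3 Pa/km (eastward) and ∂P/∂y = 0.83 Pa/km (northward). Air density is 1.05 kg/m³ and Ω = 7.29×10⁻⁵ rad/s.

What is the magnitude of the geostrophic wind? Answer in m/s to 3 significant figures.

Coriolis parameter at 27°S:
f = 2Ω sin φ = 2 × 7.29×10⁻⁵ × sin 27° = 6.62×10⁻⁵ s⁻¹
In the Southern Hemisphere f is negative: f = −6.62×10⁻⁵ s⁻¹.
Component geostrophic relations (x east, y north):
u_g = −(1/(fρ)) ∂P/∂y,  v_g = (1/(fρ)) ∂P/∂x
u_g = −(0.83×10⁻³)/(−6.62×10⁻⁵ × 1.05) = 11.9 m/s;  v_g = (−1.3×10⁻³)/(−6.62×10⁻⁵ × 1.05) = 18.7 m/s
|V_g| = √(u_g² + v_g²) = 22.2 m/s

22.2 m/s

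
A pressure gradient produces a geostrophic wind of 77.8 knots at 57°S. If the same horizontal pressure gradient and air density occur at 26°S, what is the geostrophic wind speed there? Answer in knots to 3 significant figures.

With the same pressure gradient and density, V_g ∝ 1/f ∝ 1/sin φ.
V₂ = V₁ · sin φ₁ / sin φ₂ = 77.8 × sin 57° / sin 26°
V₂ = 77.8 × 0.8387/0.4384 = 149 knots

149 knots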